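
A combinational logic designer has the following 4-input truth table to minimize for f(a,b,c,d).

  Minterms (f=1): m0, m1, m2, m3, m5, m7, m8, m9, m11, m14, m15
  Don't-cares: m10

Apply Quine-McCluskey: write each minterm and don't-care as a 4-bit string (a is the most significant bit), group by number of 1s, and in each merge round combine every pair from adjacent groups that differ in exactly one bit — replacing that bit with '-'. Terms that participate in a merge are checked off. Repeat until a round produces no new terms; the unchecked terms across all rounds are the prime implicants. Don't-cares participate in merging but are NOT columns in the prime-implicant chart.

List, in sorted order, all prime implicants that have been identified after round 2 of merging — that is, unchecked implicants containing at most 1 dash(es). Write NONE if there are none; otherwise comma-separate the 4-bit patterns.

Round 0: 0000✓ 0001✓ 0010✓ 0011✓ 0101✓ 0111✓ 1000✓ 1001✓ 1010✓ 1011✓ 1110✓ 1111✓
Round 1: -000✓ -001✓ -010✓ -011✓ -111✓ 0-01✓ 0-11✓ 00-0✓ 00-1✓ 000-✓ 001-✓ 01-1✓ 1-10✓ 1-11✓ 10-0✓ 10-1✓ 100-✓ 101-✓ 111-✓
Round 2: --11 -0-0✓ -0-1✓ -00-✓ -01-✓ 0--1 00--✓ 1-1- 10--✓
Round 3: -0--
PIs = {--11, -0--, 0--1, 1-1-}

NONE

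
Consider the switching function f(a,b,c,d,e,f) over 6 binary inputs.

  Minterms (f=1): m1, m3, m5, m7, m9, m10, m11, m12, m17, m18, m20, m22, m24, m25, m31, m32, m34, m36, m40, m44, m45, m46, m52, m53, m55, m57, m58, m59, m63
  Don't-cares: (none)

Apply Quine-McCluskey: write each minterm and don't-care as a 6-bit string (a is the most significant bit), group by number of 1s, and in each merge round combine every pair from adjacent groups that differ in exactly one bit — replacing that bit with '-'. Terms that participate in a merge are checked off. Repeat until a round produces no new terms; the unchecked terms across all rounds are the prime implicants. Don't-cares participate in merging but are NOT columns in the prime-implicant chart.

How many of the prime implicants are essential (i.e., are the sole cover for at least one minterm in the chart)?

Round 0: 000001✓ 000011✓ 000101✓ 000111✓ 001001✓ 001010✓ 001011✓ 001100✓ 010001✓ 010010✓ 010100✓ 010110✓ 011000✓ 011001✓ 011111✓ 100000✓ 100010✓ 100100✓ 101000✓ 101100✓ 101101✓ 101110✓ 110100✓ 110101✓ 110111✓ 111001✓ 111010✓ 111011✓ 111111✓
Round 1: -01100 -10100 -11001 -11111 0-0001✓ 0-1001✓ 00-001✓ 00-011✓ 000-01✓ 000-11✓ 0000-1✓ 0001-1✓ 0010-1✓ 00101- 01-001✓ 010-10 0101-0 01100- 1-0100 10-000✓ 10-100✓ 100-00✓ 1000-0 101-00✓ 1011-0 10110- 11-111 1101-1 11010- 111-11 1110-1 11101-
Round 2: 0--001 00-0-1 000--1 10--00
PIs = {-01100, -10100, -11001, -11111, 0--001, 00-0-1, 000--1, 00101-, 010-10, 0101-0, 01100-, 1-0100, 10--00, 1000-0, 1011-0, 10110-, 11-111, 1101-1, 11010-, 111-11, 1110-1, 11101-}
Coverage chart:
  m1: 0--001,00-0-1,000--1
  m3: 00-0-1,000--1
  m5: 000--1 ←essential
  m7: 000--1 ←essential
  m9: 0--001,00-0-1
  m10: 00101- ←essential
  m11: 00-0-1,00101-
  m12: -01100 ←essential
  m17: 0--001 ←essential
  m18: 010-10 ←essential
  m20: -10100,0101-0
  m22: 010-10,0101-0
  m24: 01100- ←essential
  m25: -11001,0--001,01100-
  m31: -11111 ←essential
  m32: 10--00,1000-0
  m34: 1000-0 ←essential
  m36: 1-0100,10--00
  m40: 10--00 ←essential
  m44: -01100,10--00,1011-0,10110-
  m45: 10110- ←essential
  m46: 1011-0 ←essential
  m52: -10100,1-0100,11010-
  m53: 1101-1,11010-
  m55: 11-111,1101-1
  m57: -11001,1110-1
  m58: 11101- ←essential
  m59: 111-11,1110-1,11101-
  m63: -11111,11-111,111-11
Essential: -01100, -11111, 0--001, 000--1, 00101-, 010-10, 01100-, 10--00, 1000-0, 1011-0, 10110-, 11101-

12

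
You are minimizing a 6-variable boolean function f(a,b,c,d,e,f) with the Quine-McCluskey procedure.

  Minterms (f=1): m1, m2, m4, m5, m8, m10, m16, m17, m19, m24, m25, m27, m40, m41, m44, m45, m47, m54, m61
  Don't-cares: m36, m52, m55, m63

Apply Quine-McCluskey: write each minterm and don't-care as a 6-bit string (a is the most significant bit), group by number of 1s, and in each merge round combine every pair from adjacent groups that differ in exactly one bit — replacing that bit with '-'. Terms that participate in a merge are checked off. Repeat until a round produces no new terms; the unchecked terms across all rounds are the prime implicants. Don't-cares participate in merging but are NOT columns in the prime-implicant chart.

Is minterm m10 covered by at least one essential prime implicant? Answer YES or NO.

Round 0: 000001✓ 000010✓ 000100✓ 000101✓ 001000✓ 001010✓ 010000✓ 010001✓ 010011✓ 011000✓ 011001✓ 011011✓ 100100✓ 101000✓ 101001✓ 101100✓ 101101✓ 101111✓ 110100✓ 110110✓ 110111✓ 111101✓ 111111✓
Round 1: -00100 -01000 0-0001 0-1000 00-010 000-01 00010- 0010-0 01-000✓ 01-001✓ 01-011✓ 0100-1✓ 01000-✓ 0110-1✓ 01100-✓ 1-0100 1-1101✓ 1-1111✓ 10-100 101-00✓ 101-01✓ 10100-✓ 1011-1✓ 10110-✓ 11-111 1101-0 11011- 1111-1✓
Round 2: 01-0-1 01-00- 1-11-1 101-0-
PIs = {-00100, -01000, 0-0001, 0-1000, 00-010, 000-01, 00010-, 0010-0, 01-0-1, 01-00-, 1-0100, 1-11-1, 10-100, 101-0-, 11-111, 1101-0, 11011-}
Coverage chart:
  m1: 0-0001,000-01
  m2: 00-010 ←essential
  m4: -00100,00010-
  m5: 000-01,00010-
  m8: -01000,0-1000,0010-0
  m10: 00-010,0010-0
  m16: 01-00- ←essential
  m17: 0-0001,01-0-1,01-00-
  m19: 01-0-1 ←essential
  m24: 0-1000,01-00-
  m25: 01-0-1,01-00-
  m27: 01-0-1 ←essential
  m40: -01000,101-0-
  m41: 101-0- ←essential
  m44: 10-100,101-0-
  m45: 1-11-1,101-0-
  m47: 1-11-1 ←essential
  m54: 1101-0,11011-
  m61: 1-11-1 ←essential
Essential: 00-010, 01-0-1, 01-00-, 1-11-1, 101-0-

YES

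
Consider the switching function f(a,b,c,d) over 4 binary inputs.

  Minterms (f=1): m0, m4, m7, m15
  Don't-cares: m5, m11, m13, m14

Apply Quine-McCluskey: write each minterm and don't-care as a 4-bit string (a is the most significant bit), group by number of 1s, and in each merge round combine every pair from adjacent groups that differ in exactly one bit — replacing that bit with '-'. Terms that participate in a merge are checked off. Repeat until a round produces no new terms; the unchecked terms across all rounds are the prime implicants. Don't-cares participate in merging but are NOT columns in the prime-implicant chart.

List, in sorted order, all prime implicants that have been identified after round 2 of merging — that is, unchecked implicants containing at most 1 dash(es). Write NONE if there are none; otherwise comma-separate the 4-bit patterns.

0-00, 010-, 1-11, 111-

[col 0] 0000*, 0100*, 0101*, 0111*, 1011*, 1101*, 1110*, 1111*
[col 1] -101*, -111*, 0-00, 01-1*, 010-, 1-11, 11-1*, 111-
[col 2] -1-1
Prime implicants: -1-1, 0-00, 010-, 1-11, 111-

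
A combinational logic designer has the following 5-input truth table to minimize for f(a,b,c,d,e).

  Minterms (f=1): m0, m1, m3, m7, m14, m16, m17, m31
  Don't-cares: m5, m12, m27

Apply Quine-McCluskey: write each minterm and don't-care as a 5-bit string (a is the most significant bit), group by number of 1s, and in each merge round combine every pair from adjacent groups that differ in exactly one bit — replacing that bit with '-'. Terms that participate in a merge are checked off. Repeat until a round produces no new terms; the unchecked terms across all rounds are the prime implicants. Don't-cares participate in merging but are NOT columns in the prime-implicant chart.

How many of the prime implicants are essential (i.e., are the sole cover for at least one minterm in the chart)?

4

Round 0: 00000✓ 00001✓ 00011✓ 00101✓ 00111✓ 01100✓ 01110✓ 10000✓ 10001✓ 11011✓ 11111✓
Round 1: -0000✓ -0001✓ 00-01✓ 00-11✓ 000-1✓ 0000-✓ 001-1✓ 011-0 1000-✓ 11-11
Round 2: -000- 00--1
PIs = {-000-, 00--1, 011-0, 11-11}
Coverage chart:
  m0: -000- ←essential
  m1: -000-,00--1
  m3: 00--1 ←essential
  m7: 00--1 ←essential
  m14: 011-0 ←essential
  m16: -000- ←essential
  m17: -000- ←essential
  m31: 11-11 ←essential
Essential: -000-, 00--1, 011-0, 11-11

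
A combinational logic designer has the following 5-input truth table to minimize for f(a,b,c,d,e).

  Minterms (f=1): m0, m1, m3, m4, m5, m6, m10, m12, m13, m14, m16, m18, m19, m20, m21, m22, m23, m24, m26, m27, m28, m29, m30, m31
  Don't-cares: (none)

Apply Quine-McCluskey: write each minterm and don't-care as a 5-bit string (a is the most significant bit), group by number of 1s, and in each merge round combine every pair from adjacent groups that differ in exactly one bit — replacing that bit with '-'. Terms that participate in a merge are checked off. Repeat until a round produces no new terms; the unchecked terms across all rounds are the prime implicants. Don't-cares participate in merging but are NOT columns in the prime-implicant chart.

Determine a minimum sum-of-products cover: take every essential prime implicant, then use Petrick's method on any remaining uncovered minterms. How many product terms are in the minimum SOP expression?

7

Round 0: 00000✓ 00001✓ 00011✓ 00100✓ 00101✓ 00110✓ 01010✓ 01100✓ 01101✓ 01110✓ 10000✓ 10010✓ 10011✓ 10100✓ 10101✓ 10110✓ 10111✓ 11000✓ 11010✓ 11011✓ 11100✓ 11101✓ 11110✓ 11111✓
Round 1: -0000✓ -0011 -0100✓ -0101✓ -0110✓ -1010✓ -1100✓ -1101✓ -1110✓ 0-100✓ 0-101✓ 0-110✓ 00-00✓ 00-01✓ 000-1 0000-✓ 001-0✓ 0010-✓ 01-10✓ 011-0✓ 0110-✓ 1-000✓ 1-010✓ 1-011✓ 1-100✓ 1-101✓ 1-110✓ 1-111✓ 10-00✓ 10-10✓ 10-11✓ 100-0✓ 1001-✓ 101-0✓ 101-1✓ 1010-✓ 1011-✓ 11-00✓ 11-10✓ 11-11✓ 110-0✓ 1101-✓ 111-0✓ 111-1✓ 1110-✓ 1111-✓
Round 2: --100✓ --101✓ --110✓ -0-00 -01-0✓ -010-✓ -1-10 -11-0✓ -110-✓ 0-1-0✓ 0-10-✓ 00-0- 1--00✓ 1--10✓ 1--11✓ 1-0-0✓ 1-01-✓ 1-1-0✓ 1-1-1✓ 1-10-✓ 1-11-✓ 10--0✓ 10-1-✓ 101--✓ 11--0✓ 11-1-✓ 111--✓
Round 3: --1-0 --10- 1---0 1--1- 1-1--
PIs = {--1-0, --10-, -0-00, -0011, -1-10, 00-0-, 000-1, 1---0, 1--1-, 1-1--}
Coverage chart:
  m0: -0-00,00-0-
  m1: 00-0-,000-1
  m3: -0011,000-1
  m4: --1-0,--10-,-0-00,00-0-
  m5: --10-,00-0-
  m6: --1-0 ←essential
  m10: -1-10 ←essential
  m12: --1-0,--10-
  m13: --10- ←essential
  m14: --1-0,-1-10
  m16: -0-00,1---0
  m18: 1---0,1--1-
  m19: -0011,1--1-
  m20: --1-0,--10-,-0-00,1---0,1-1--
  m21: --10-,1-1--
  m22: --1-0,1---0,1--1-,1-1--
  m23: 1--1-,1-1--
  m24: 1---0 ←essential
  m26: -1-10,1---0,1--1-
  m27: 1--1- ←essential
  m28: --1-0,--10-,1---0,1-1--
  m29: --10-,1-1--
  m30: --1-0,-1-10,1---0,1--1-,1-1--
  m31: 1--1-,1-1--
Essential: --1-0, --10-, -1-10, 1---0, 1--1-
Petrick residual → -0-00, 000-1
Min cover (7 terms): ce' + cd' + b'd'e' + bde' + a'b'c'e + ae' + ad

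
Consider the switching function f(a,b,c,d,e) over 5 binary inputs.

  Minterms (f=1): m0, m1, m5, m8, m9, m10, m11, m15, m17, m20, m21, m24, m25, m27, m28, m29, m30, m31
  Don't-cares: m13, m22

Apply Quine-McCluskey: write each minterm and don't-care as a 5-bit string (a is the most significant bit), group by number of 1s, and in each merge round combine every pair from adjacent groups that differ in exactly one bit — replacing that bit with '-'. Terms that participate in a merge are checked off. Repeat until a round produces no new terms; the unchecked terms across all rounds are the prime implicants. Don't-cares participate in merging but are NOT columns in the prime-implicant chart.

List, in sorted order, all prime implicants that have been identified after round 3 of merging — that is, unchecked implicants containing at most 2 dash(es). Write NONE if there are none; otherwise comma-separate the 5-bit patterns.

-100-, 0-00-, 010--, 1-1-0, 1-10-, 11-0-, 111--

[col 0] 00000*, 00001*, 00101*, 01000*, 01001*, 01010*, 01011*, 01101*, 01111*, 10001*, 10100*, 10101*, 10110*, 11000*, 11001*, 11011*, 11100*, 11101*, 11110*, 11111*
[col 1] -0001*, -0101*, -1000*, -1001*, -1011*, -1101*, -1111*, 0-000*, 0-001*, 0-101*, 00-01*, 0000-*, 01-01*, 01-11*, 010-0*, 010-1*, 0100-*, 0101-*, 011-1*, 1-001*, 1-100*, 1-101*, 1-110*, 10-01*, 101-0*, 1010-*, 11-00*, 11-01*, 11-11*, 110-1*, 1100-*, 111-0*, 111-1*, 1110-*, 1111-*
[col 2] --001*, --101*, -0-01*, -1-01*, -1-11*, -10-1*, -100-, -11-1*, 0--01*, 0-00-, 01--1*, 010--, 1--01*, 1-1-0, 1-10-, 11--1*, 11-0-, 111--
[col 3] ---01, -1--1
Prime implicants: ---01, -1--1, -100-, 0-00-, 010--, 1-1-0, 1-10-, 11-0-, 111--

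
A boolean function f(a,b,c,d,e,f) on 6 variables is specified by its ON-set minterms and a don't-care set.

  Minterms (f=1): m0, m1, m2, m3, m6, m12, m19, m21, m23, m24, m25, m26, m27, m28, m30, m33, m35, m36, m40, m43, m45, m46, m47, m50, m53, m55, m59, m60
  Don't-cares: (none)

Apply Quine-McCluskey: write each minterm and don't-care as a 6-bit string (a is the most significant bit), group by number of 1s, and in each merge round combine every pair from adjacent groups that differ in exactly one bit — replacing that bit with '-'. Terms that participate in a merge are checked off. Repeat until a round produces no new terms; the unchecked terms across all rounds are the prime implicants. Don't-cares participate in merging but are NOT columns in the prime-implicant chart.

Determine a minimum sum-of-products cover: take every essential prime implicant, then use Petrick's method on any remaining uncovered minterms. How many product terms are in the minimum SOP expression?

[col 0] 000000*, 000001*, 000010*, 000011*, 000110*, 001100*, 010011*, 010101*, 010111*, 011000*, 011001*, 011010*, 011011*, 011100*, 011110*, 100001*, 100011*, 100100, 101000, 101011*, 101101*, 101110*, 101111*, 110010, 110101*, 110111*, 111011*, 111100*
[col 1] -00001*, -00011*, -10101*, -10111*, -11011, -11100, 0-0011, 0-1100, 000-10, 0000-0*, 0000-1*, 00000-*, 00001-*, 01-011, 010-11, 0101-1*, 011-00*, 011-10*, 0110-0*, 0110-1*, 01100-*, 01101-*, 0111-0*, 1-1011, 10-011, 1000-1*, 101-11, 1011-1, 10111-, 1101-1*
[col 2] -000-1, -101-1, 0000--, 011--0, 0110--
Prime implicants: -000-1, -101-1, -11011, -11100, 0-0011, 0-1100, 000-10, 0000--, 01-011, 010-11, 011--0, 0110--, 1-1011, 10-011, 100100, 101-11, 101000, 1011-1, 10111-, 110010
PI chart (minterm → PIs covering it):
  0 | 0000--  (sole → essential)
  1 | -000-1,0000--
  2 | 000-10,0000--
  3 | -000-1,0-0011,0000--
  6 | 000-10  (sole → essential)
  12 | 0-1100  (sole → essential)
  19 | 0-0011,01-011,010-11
  21 | -101-1  (sole → essential)
  23 | -101-1,010-11
  24 | 011--0,0110--
  25 | 0110--  (sole → essential)
  26 | 011--0,0110--
  27 | -11011,01-011,0110--
  28 | -11100,0-1100,011--0
  30 | 011--0  (sole → essential)
  33 | -000-1  (sole → essential)
  35 | -000-1,10-011
  36 | 100100  (sole → essential)
  40 | 101000  (sole → essential)
  43 | 1-1011,10-011,101-11
  45 | 1011-1  (sole → essential)
  46 | 10111-  (sole → essential)
  47 | 101-11,1011-1,10111-
  50 | 110010  (sole → essential)
  53 | -101-1  (sole → essential)
  55 | -101-1  (sole → essential)
  59 | -11011,1-1011
  60 | -11100  (sole → essential)
Essential prime implicants: -000-1, -101-1, -11100, 0-1100, 000-10, 0000--, 011--0, 0110--, 100100, 101000, 1011-1, 10111-, 110010
Petrick residual → 0-0011, 1-1011
Minimum SOP uses 15 PIs: b'c'd'f + bc'df + bcde'f' + a'c'd'ef + a'cde'f' + a'b'c'ef' + a'b'c'd' + a'bcf' + a'bcd' + acd'ef + ab'c'de'f' + ab'cd'e'f' + ab'cdf + ab'cde + abc'd'ef'

15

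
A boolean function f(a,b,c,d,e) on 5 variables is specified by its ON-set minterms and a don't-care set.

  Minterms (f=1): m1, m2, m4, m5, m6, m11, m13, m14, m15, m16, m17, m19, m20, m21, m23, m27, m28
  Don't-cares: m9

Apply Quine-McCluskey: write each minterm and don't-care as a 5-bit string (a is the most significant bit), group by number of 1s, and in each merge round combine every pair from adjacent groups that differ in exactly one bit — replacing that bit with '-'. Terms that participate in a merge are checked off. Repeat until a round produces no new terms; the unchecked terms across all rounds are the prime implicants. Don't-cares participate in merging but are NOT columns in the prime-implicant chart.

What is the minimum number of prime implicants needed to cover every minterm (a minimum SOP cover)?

8

Round 0: 00001✓ 00010✓ 00100✓ 00101✓ 00110✓ 01001✓ 01011✓ 01101✓ 01110✓ 01111✓ 10000✓ 10001✓ 10011✓ 10100✓ 10101✓ 10111✓ 11011✓ 11100✓
Round 1: -0001✓ -0100✓ -0101✓ -1011 0-001✓ 0-101✓ 0-110 00-01✓ 00-10 001-0 0010-✓ 01-01✓ 01-11✓ 010-1✓ 011-1✓ 0111- 1-011 1-100 10-00✓ 10-01✓ 10-11✓ 100-1✓ 1000-✓ 101-1✓ 1010-✓
Round 2: -0-01 -010- 0--01 01--1 10--1 10-0-
PIs = {-0-01, -010-, -1011, 0--01, 0-110, 00-10, 001-0, 01--1, 0111-, 1-011, 1-100, 10--1, 10-0-}
Coverage chart:
  m1: -0-01,0--01
  m2: 00-10 ←essential
  m4: -010-,001-0
  m5: -0-01,-010-,0--01
  m6: 0-110,00-10,001-0
  m11: -1011,01--1
  m13: 0--01,01--1
  m14: 0-110,0111-
  m15: 01--1,0111-
  m16: 10-0- ←essential
  m17: -0-01,10--1,10-0-
  m19: 1-011,10--1
  m20: -010-,1-100,10-0-
  m21: -0-01,-010-,10--1,10-0-
  m23: 10--1 ←essential
  m27: -1011,1-011
  m28: 1-100 ←essential
Essential: 00-10, 1-100, 10--1, 10-0-
Petrick residual → -010-, -1011, 0--01, 0111-
Min cover (8 terms): b'cd' + bc'de + a'd'e + a'b'de' + a'bcd + acd'e' + ab'e + ab'd'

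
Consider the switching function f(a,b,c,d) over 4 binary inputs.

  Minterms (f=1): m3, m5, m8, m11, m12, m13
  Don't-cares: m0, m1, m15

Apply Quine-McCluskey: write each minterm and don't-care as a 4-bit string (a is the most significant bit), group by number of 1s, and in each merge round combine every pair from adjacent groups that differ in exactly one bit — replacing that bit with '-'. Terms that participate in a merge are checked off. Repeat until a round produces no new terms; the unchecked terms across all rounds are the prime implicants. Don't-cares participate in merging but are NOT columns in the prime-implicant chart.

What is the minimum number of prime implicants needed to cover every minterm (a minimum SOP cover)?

Round 0: 0000✓ 0001✓ 0011✓ 0101✓ 1000✓ 1011✓ 1100✓ 1101✓ 1111✓
Round 1: -000 -011 -101 0-01 00-1 000- 1-00 1-11 11-1 110-
PIs = {-000, -011, -101, 0-01, 00-1, 000-, 1-00, 1-11, 11-1, 110-}
Coverage chart:
  m3: -011,00-1
  m5: -101,0-01
  m8: -000,1-00
  m11: -011,1-11
  m12: 1-00,110-
  m13: -101,11-1,110-
(no essential prime implicants)
Petrick residual → -011, -101, 1-00
Min cover (3 terms): b'cd + bc'd + ac'd'

3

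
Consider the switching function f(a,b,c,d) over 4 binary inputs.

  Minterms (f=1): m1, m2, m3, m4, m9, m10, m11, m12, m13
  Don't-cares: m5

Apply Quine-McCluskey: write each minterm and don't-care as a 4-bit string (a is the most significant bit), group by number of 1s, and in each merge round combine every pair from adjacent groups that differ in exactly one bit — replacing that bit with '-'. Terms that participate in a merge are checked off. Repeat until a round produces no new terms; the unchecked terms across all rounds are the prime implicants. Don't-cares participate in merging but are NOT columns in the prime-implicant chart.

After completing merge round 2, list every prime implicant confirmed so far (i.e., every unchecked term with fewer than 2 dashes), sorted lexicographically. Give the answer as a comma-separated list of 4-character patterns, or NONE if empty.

NONE

size-2^0 implicants → 0001(✓)  0010(✓)  0011(✓)  0100(✓)  0101(✓)  1001(✓)  1010(✓)  1011(✓)  1100(✓)  1101(✓)
size-2^1 implicants → -001(✓)  -010(✓)  -011(✓)  -100(✓)  -101(✓)  0-01(✓)  00-1(✓)  001-(✓)  010-(✓)  1-01(✓)  10-1(✓)  101-(✓)  110-(✓)
size-2^2 implicants → --01  -0-1  -01-  -10-
Unchecked terms (primes): --01, -0-1, -01-, -10-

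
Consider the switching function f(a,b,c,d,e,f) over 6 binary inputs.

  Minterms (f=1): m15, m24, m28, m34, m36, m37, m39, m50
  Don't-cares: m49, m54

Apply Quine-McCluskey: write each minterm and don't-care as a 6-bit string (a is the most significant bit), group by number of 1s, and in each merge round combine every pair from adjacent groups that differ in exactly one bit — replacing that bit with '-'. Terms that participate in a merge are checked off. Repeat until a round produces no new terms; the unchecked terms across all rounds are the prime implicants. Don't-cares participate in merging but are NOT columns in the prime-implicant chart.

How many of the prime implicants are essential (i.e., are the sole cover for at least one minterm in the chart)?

5

size-2^0 implicants → 001111  011000(✓)  011100(✓)  100010(✓)  100100(✓)  100101(✓)  100111(✓)  110001  110010(✓)  110110(✓)
size-2^1 implicants → 011-00  1-0010  1001-1  10010-  110-10
Unchecked terms (primes): 001111, 011-00, 1-0010, 1001-1, 10010-, 110-10, 110001
Minterm coverage:
  m15 ⊆ 001111 [E]
  m24 ⊆ 011-00 [E]
  m28 ⊆ 011-00 [E]
  m34 ⊆ 1-0010 [E]
  m36 ⊆ 10010- [E]
  m37 ⊆ 1001-1,10010-
  m39 ⊆ 1001-1 [E]
  m50 ⊆ 1-0010,110-10
E = {001111, 011-00, 1-0010, 1001-1, 10010-}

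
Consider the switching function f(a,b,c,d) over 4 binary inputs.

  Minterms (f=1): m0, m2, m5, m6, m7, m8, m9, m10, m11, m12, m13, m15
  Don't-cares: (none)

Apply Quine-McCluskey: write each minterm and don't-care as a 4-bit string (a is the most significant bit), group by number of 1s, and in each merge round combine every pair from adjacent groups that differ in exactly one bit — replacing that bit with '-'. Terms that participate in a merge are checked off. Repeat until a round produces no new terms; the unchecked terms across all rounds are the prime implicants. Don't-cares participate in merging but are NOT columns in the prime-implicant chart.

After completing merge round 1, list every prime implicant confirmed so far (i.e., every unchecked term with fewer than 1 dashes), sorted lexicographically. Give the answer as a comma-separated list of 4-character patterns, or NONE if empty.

NONE

[col 0] 0000*, 0010*, 0101*, 0110*, 0111*, 1000*, 1001*, 1010*, 1011*, 1100*, 1101*, 1111*
[col 1] -000*, -010*, -101*, -111*, 0-10, 00-0*, 01-1*, 011-, 1-00*, 1-01*, 1-11*, 10-0*, 10-1*, 100-*, 101-*, 11-1*, 110-*
[col 2] -0-0, -1-1, 1--1, 1-0-, 10--
Prime implicants: -0-0, -1-1, 0-10, 011-, 1--1, 1-0-, 10--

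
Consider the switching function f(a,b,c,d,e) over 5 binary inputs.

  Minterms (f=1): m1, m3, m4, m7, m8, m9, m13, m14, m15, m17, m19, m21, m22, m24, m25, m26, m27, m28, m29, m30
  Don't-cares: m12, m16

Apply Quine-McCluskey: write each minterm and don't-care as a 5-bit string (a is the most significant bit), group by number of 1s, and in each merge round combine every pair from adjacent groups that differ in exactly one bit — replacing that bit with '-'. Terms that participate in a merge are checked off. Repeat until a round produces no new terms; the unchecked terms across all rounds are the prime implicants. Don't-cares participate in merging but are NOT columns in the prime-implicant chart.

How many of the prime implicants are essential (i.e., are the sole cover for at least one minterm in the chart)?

Round 0: 00001✓ 00011✓ 00100✓ 00111✓ 01000✓ 01001✓ 01100✓ 01101✓ 01110✓ 01111✓ 10000✓ 10001✓ 10011✓ 10101✓ 10110✓ 11000✓ 11001✓ 11010✓ 11011✓ 11100✓ 11101✓ 11110✓
Round 1: -0001✓ -0011✓ -1000✓ -1001✓ -1100✓ -1101✓ -1110✓ 0-001✓ 0-100 0-111 00-11 000-1✓ 01-00✓ 01-01✓ 0100-✓ 011-0✓ 011-1✓ 0110-✓ 0111-✓ 1-000✓ 1-001✓ 1-011✓ 1-101✓ 1-110 10-01✓ 100-1✓ 1000-✓ 11-00✓ 11-01✓ 11-10✓ 110-0✓ 110-1✓ 1100-✓ 1101-✓ 111-0✓ 1110-✓
Round 2: --001 -00-1 -1-00✓ -1-01✓ -100-✓ -11-0 -110-✓ 01-0-✓ 011-- 1--01 1-0-1 1-00- 11--0 11-0-✓ 110--
Round 3: -1-0-
PIs = {--001, -00-1, -1-0-, -11-0, 0-100, 0-111, 00-11, 011--, 1--01, 1-0-1, 1-00-, 1-110, 11--0, 110--}
Coverage chart:
  m1: --001,-00-1
  m3: -00-1,00-11
  m4: 0-100 ←essential
  m7: 0-111,00-11
  m8: -1-0- ←essential
  m9: --001,-1-0-
  m13: -1-0-,011--
  m14: -11-0,011--
  m15: 0-111,011--
  m17: --001,-00-1,1--01,1-0-1,1-00-
  m19: -00-1,1-0-1
  m21: 1--01 ←essential
  m22: 1-110 ←essential
  m24: -1-0-,1-00-,11--0,110--
  m25: --001,-1-0-,1--01,1-0-1,1-00-,110--
  m26: 11--0,110--
  m27: 1-0-1,110--
  m28: -1-0-,-11-0,11--0
  m29: -1-0-,1--01
  m30: -11-0,1-110,11--0
Essential: -1-0-, 0-100, 1--01, 1-110

4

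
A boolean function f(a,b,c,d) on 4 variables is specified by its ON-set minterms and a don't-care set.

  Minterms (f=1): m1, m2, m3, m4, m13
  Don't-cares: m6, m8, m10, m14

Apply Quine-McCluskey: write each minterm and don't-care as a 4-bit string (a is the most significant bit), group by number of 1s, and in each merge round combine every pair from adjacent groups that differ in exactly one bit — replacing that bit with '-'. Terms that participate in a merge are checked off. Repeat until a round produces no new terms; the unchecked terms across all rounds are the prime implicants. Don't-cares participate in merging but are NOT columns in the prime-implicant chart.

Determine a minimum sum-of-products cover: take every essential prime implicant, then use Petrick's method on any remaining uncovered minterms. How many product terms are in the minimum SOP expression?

4

Round 0: 0001✓ 0010✓ 0011✓ 0100✓ 0110✓ 1000✓ 1010✓ 1101 1110✓
Round 1: -010✓ -110✓ 0-10✓ 00-1 001- 01-0 1-10✓ 10-0
Round 2: --10
PIs = {--10, 00-1, 001-, 01-0, 10-0, 1101}
Coverage chart:
  m1: 00-1 ←essential
  m2: --10,001-
  m3: 00-1,001-
  m4: 01-0 ←essential
  m13: 1101 ←essential
Essential: 00-1, 01-0, 1101
Petrick residual → --10
Min cover (4 terms): cd' + a'b'd + a'bd' + abc'd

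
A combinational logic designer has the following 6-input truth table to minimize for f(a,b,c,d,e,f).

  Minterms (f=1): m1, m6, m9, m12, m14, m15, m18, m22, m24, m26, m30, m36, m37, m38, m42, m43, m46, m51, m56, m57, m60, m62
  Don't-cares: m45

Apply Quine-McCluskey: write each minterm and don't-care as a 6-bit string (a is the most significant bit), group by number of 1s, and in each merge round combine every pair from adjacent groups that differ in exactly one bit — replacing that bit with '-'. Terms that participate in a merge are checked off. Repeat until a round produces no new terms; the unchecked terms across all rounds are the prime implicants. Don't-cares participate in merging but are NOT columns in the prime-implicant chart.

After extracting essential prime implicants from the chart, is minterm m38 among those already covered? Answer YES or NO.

[col 0] 000001*, 000110*, 001001*, 001100*, 001110*, 001111*, 010010*, 010110*, 011000*, 011010*, 011110*, 100100*, 100101*, 100110*, 101010*, 101011*, 101101*, 101110*, 110011, 111000*, 111001*, 111100*, 111110*
[col 1] -00110*, -01110*, -11000, -11110*, 0-0110*, 0-1110*, 00-001, 00-110*, 0011-0, 00111-, 01-010*, 01-110*, 010-10*, 011-10*, 0110-0, 1-1110*, 10-101, 10-110*, 1001-0, 10010-, 101-10, 10101-, 111-00, 11100-, 1111-0
[col 2] --1110, -0-110, 0--110, 01--10
Prime implicants: --1110, -0-110, -11000, 0--110, 00-001, 0011-0, 00111-, 01--10, 0110-0, 10-101, 1001-0, 10010-, 101-10, 10101-, 110011, 111-00, 11100-, 1111-0
PI chart (minterm → PIs covering it):
  1 | 00-001  (sole → essential)
  6 | -0-110,0--110
  9 | 00-001  (sole → essential)
  12 | 0011-0  (sole → essential)
  14 | --1110,-0-110,0--110,0011-0,00111-
  15 | 00111-  (sole → essential)
  18 | 01--10  (sole → essential)
  22 | 0--110,01--10
  24 | -11000,0110-0
  26 | 01--10,0110-0
  30 | --1110,0--110,01--10
  36 | 1001-0,10010-
  37 | 10-101,10010-
  38 | -0-110,1001-0
  42 | 101-10,10101-
  43 | 10101-  (sole → essential)
  46 | --1110,-0-110,101-10
  51 | 110011  (sole → essential)
  56 | -11000,111-00,11100-
  57 | 11100-  (sole → essential)
  60 | 111-00,1111-0
  62 | --1110,1111-0
Essential prime implicants: 00-001, 0011-0, 00111-, 01--10, 10101-, 110011, 11100-

NO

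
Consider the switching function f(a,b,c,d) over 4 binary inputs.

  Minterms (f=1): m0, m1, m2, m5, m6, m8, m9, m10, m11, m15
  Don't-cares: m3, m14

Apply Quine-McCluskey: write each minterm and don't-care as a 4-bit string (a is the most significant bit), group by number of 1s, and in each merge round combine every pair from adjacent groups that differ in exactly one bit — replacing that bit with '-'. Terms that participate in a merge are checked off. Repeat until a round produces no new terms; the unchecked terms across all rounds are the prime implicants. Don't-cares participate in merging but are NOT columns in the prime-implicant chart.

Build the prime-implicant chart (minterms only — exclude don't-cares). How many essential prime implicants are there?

4

Round 0: 0000✓ 0001✓ 0010✓ 0011✓ 0101✓ 0110✓ 1000✓ 1001✓ 1010✓ 1011✓ 1110✓ 1111✓
Round 1: -000✓ -001✓ -010✓ -011✓ -110✓ 0-01 0-10✓ 00-0✓ 00-1✓ 000-✓ 001-✓ 1-10✓ 1-11✓ 10-0✓ 10-1✓ 100-✓ 101-✓ 111-✓
Round 2: --10 -0-0✓ -0-1✓ -00-✓ -01-✓ 00--✓ 1-1- 10--✓
Round 3: -0--
PIs = {--10, -0--, 0-01, 1-1-}
Coverage chart:
  m0: -0-- ←essential
  m1: -0--,0-01
  m2: --10,-0--
  m5: 0-01 ←essential
  m6: --10 ←essential
  m8: -0-- ←essential
  m9: -0-- ←essential
  m10: --10,-0--,1-1-
  m11: -0--,1-1-
  m15: 1-1- ←essential
Essential: --10, -0--, 0-01, 1-1-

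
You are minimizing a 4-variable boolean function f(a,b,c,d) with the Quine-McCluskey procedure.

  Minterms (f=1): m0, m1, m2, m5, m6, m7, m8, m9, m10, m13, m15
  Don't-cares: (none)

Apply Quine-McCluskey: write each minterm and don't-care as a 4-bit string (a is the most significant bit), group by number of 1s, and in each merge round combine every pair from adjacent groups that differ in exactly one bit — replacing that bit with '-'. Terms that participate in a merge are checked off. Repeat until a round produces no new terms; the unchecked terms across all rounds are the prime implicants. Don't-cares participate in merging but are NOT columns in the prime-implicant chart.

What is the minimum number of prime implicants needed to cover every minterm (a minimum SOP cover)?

4

Round 0: 0000✓ 0001✓ 0010✓ 0101✓ 0110✓ 0111✓ 1000✓ 1001✓ 1010✓ 1101✓ 1111✓
Round 1: -000✓ -001✓ -010✓ -101✓ -111✓ 0-01✓ 0-10 00-0✓ 000-✓ 01-1✓ 011- 1-01✓ 10-0✓ 100-✓ 11-1✓
Round 2: --01 -0-0 -00- -1-1
PIs = {--01, -0-0, -00-, -1-1, 0-10, 011-}
Coverage chart:
  m0: -0-0,-00-
  m1: --01,-00-
  m2: -0-0,0-10
  m5: --01,-1-1
  m6: 0-10,011-
  m7: -1-1,011-
  m8: -0-0,-00-
  m9: --01,-00-
  m10: -0-0 ←essential
  m13: --01,-1-1
  m15: -1-1 ←essential
Essential: -0-0, -1-1
Petrick residual → --01, 0-10
Min cover (4 terms): c'd + b'd' + bd + a'cd'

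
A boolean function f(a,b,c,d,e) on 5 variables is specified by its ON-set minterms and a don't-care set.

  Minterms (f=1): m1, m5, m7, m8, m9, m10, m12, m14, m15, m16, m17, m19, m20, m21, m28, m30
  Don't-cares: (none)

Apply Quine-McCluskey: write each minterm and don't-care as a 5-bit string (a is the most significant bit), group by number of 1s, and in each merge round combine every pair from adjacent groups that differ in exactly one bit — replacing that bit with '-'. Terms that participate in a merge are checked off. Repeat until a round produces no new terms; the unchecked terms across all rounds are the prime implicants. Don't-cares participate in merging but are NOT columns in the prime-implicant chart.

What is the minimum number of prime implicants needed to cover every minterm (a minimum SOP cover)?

[col 0] 00001*, 00101*, 00111*, 01000*, 01001*, 01010*, 01100*, 01110*, 01111*, 10000*, 10001*, 10011*, 10100*, 10101*, 11100*, 11110*
[col 1] -0001*, -0101*, -1100*, -1110*, 0-001, 0-111, 00-01*, 001-1, 01-00*, 01-10*, 010-0*, 0100-, 011-0*, 0111-, 1-100, 10-00*, 10-01*, 100-1, 1000-*, 1010-*, 111-0*
[col 2] -0-01, -11-0, 01--0, 10-0-
Prime implicants: -0-01, -11-0, 0-001, 0-111, 001-1, 01--0, 0100-, 0111-, 1-100, 10-0-, 100-1
PI chart (minterm → PIs covering it):
  1 | -0-01,0-001
  5 | -0-01,001-1
  7 | 0-111,001-1
  8 | 01--0,0100-
  9 | 0-001,0100-
  10 | 01--0  (sole → essential)
  12 | -11-0,01--0
  14 | -11-0,01--0,0111-
  15 | 0-111,0111-
  16 | 10-0-  (sole → essential)
  17 | -0-01,10-0-,100-1
  19 | 100-1  (sole → essential)
  20 | 1-100,10-0-
  21 | -0-01,10-0-
  28 | -11-0,1-100
  30 | -11-0  (sole → essential)
Essential prime implicants: -11-0, 01--0, 10-0-, 100-1
Petrick residual → -0-01, 0-001, 0-111
Minimum SOP uses 7 PIs: b'd'e + bce' + a'c'd'e + a'cde + a'be' + ab'd' + ab'c'e

7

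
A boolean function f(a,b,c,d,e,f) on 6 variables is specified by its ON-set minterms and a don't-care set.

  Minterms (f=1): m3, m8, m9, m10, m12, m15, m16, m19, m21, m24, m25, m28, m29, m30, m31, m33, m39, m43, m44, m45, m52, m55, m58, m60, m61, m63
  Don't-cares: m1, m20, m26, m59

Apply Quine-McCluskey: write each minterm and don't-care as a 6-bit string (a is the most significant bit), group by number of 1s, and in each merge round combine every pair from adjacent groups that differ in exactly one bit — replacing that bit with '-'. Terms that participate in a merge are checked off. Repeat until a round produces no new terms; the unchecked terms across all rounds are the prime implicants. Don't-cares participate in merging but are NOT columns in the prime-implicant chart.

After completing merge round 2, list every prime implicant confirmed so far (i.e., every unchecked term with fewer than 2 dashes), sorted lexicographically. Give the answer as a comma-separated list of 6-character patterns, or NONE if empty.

[col 0] 000001*, 000011*, 001000*, 001001*, 001010*, 001100*, 001111*, 010000*, 010011*, 010100*, 010101*, 011000*, 011001*, 011010*, 011100*, 011101*, 011110*, 011111*, 100001*, 100111*, 101011*, 101100*, 101101*, 110100*, 110111*, 111010*, 111011*, 111100*, 111101*, 111111*
[col 1] -00001, -01100*, -10100*, -11010, -11100*, -11101*, -11111*, 0-0011, 0-1000*, 0-1001*, 0-1010*, 0-1100*, 0-1111, 00-001, 0000-1, 001-00*, 0010-0*, 00100-*, 01-000*, 01-100*, 01-101*, 010-00*, 01010-*, 011-00*, 011-01*, 011-10*, 0110-0*, 01100-*, 0111-0*, 0111-1*, 01110-*, 01111-*, 1-0111, 1-1011, 1-1100*, 1-1101*, 10110-*, 11-100*, 11-111, 111-11, 11101-, 1111-1*, 11110-*
[col 2] --1100, -1-100, -111-1, -1110-, 0-1-00, 0-10-0, 0-100-, 01--00, 01-10-, 011--0, 011-0-, 0111--, 1-110-
Prime implicants: --1100, -00001, -1-100, -11010, -111-1, -1110-, 0-0011, 0-1-00, 0-10-0, 0-100-, 0-1111, 00-001, 0000-1, 01--00, 01-10-, 011--0, 011-0-, 0111--, 1-0111, 1-1011, 1-110-, 11-111, 111-11, 11101-

-00001, -11010, 0-0011, 0-1111, 00-001, 0000-1, 1-0111, 1-1011, 11-111, 111-11, 11101-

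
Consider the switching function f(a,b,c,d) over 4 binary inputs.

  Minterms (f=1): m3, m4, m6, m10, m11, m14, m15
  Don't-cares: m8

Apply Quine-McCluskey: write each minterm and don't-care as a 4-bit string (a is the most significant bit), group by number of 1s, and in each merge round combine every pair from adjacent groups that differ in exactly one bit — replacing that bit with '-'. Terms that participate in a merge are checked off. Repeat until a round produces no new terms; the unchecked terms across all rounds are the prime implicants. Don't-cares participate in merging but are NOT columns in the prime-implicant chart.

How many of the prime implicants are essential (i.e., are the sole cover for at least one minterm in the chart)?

[col 0] 0011*, 0100*, 0110*, 1000*, 1010*, 1011*, 1110*, 1111*
[col 1] -011, -110, 01-0, 1-10*, 1-11*, 10-0, 101-*, 111-*
[col 2] 1-1-
Prime implicants: -011, -110, 01-0, 1-1-, 10-0
PI chart (minterm → PIs covering it):
  3 | -011  (sole → essential)
  4 | 01-0  (sole → essential)
  6 | -110,01-0
  10 | 1-1-,10-0
  11 | -011,1-1-
  14 | -110,1-1-
  15 | 1-1-  (sole → essential)
Essential prime implicants: -011, 01-0, 1-1-

3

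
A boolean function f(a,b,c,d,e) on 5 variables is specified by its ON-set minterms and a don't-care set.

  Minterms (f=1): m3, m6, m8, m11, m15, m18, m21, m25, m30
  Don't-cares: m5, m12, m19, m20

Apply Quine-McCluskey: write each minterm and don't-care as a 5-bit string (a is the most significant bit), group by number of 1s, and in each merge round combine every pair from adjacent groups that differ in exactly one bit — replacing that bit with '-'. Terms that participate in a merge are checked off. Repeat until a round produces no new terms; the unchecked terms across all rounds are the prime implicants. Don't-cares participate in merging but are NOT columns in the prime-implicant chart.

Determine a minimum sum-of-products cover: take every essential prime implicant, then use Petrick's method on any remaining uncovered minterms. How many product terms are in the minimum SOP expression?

Round 0: 00011✓ 00101✓ 00110 01000✓ 01011✓ 01100✓ 01111✓ 10010✓ 10011✓ 10100✓ 10101✓ 11001 11110
Round 1: -0011 -0101 0-011 01-00 01-11 1001- 1010-
PIs = {-0011, -0101, 0-011, 00110, 01-00, 01-11, 1001-, 1010-, 11001, 11110}
Coverage chart:
  m3: -0011,0-011
  m6: 00110 ←essential
  m8: 01-00 ←essential
  m11: 0-011,01-11
  m15: 01-11 ←essential
  m18: 1001- ←essential
  m21: -0101,1010-
  m25: 11001 ←essential
  m30: 11110 ←essential
Essential: 00110, 01-00, 01-11, 1001-, 11001, 11110
Petrick residual → -0011, -0101
Min cover (8 terms): b'c'de + b'cd'e + a'b'cde' + a'bd'e' + a'bde + ab'c'd + abc'd'e + abcde'

8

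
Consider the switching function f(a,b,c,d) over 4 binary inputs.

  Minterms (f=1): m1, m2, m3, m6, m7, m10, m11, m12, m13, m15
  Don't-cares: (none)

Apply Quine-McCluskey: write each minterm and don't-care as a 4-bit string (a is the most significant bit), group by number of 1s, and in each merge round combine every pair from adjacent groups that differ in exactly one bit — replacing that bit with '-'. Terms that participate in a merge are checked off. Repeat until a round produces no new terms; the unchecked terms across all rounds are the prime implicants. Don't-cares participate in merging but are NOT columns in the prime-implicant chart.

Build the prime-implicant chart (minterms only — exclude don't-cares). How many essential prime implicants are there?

[col 0] 0001*, 0010*, 0011*, 0110*, 0111*, 1010*, 1011*, 1100*, 1101*, 1111*
[col 1] -010*, -011*, -111*, 0-10*, 0-11*, 00-1, 001-*, 011-*, 1-11*, 101-*, 11-1, 110-
[col 2] --11, -01-, 0-1-
Prime implicants: --11, -01-, 0-1-, 00-1, 11-1, 110-
PI chart (minterm → PIs covering it):
  1 | 00-1  (sole → essential)
  2 | -01-,0-1-
  3 | --11,-01-,0-1-,00-1
  6 | 0-1-  (sole → essential)
  7 | --11,0-1-
  10 | -01-  (sole → essential)
  11 | --11,-01-
  12 | 110-  (sole → essential)
  13 | 11-1,110-
  15 | --11,11-1
Essential prime implicants: -01-, 0-1-, 00-1, 110-

4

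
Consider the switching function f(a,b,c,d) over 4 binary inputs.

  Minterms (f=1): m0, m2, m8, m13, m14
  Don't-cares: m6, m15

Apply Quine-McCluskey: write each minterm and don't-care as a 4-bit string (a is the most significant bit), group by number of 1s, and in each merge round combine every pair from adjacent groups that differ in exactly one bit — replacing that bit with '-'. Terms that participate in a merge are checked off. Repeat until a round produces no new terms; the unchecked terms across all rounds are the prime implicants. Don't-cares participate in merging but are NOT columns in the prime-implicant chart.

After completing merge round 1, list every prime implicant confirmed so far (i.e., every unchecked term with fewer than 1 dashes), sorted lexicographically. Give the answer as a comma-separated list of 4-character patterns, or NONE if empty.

NONE

[col 0] 0000*, 0010*, 0110*, 1000*, 1101*, 1110*, 1111*
[col 1] -000, -110, 0-10, 00-0, 11-1, 111-
Prime implicants: -000, -110, 0-10, 00-0, 11-1, 111-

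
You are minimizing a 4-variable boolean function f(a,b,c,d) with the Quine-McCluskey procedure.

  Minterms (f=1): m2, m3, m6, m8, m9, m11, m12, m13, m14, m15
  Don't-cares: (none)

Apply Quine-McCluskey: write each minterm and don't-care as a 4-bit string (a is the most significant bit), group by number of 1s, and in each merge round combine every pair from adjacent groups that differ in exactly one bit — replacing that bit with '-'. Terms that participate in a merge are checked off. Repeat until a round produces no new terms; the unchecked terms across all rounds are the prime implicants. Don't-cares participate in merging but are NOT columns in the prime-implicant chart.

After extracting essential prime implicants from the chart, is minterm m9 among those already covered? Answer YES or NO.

YES

size-2^0 implicants → 0010(✓)  0011(✓)  0110(✓)  1000(✓)  1001(✓)  1011(✓)  1100(✓)  1101(✓)  1110(✓)  1111(✓)
size-2^1 implicants → -011  -110  0-10  001-  1-00(✓)  1-01(✓)  1-11(✓)  10-1(✓)  100-(✓)  11-0(✓)  11-1(✓)  110-(✓)  111-(✓)
size-2^2 implicants → 1--1  1-0-  11--
Unchecked terms (primes): -011, -110, 0-10, 001-, 1--1, 1-0-, 11--
Minterm coverage:
  m2 ⊆ 0-10,001-
  m3 ⊆ -011,001-
  m6 ⊆ -110,0-10
  m8 ⊆ 1-0- [E]
  m9 ⊆ 1--1,1-0-
  m11 ⊆ -011,1--1
  m12 ⊆ 1-0-,11--
  m13 ⊆ 1--1,1-0-,11--
  m14 ⊆ -110,11--
  m15 ⊆ 1--1,11--
E = {1-0-}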